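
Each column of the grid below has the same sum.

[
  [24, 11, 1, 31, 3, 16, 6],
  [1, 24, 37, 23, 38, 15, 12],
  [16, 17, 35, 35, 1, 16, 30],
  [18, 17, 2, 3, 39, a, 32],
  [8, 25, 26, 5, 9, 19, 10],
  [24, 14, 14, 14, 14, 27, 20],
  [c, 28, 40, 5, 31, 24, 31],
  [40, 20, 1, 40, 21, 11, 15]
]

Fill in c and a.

c = 25, a = 28

Column 3 sums to 156 and so does column 5; that's the common total.
In column 1 the known cells total 131, leaving 156 − 131 = 25.
In column 6 the known cells total 128, leaving 156 − 128 = 28.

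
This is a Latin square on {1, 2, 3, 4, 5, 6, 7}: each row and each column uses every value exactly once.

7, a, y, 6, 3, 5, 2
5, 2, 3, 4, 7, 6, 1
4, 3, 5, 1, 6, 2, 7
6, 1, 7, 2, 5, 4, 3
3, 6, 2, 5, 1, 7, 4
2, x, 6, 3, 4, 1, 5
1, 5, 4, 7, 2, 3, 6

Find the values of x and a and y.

x = 7, a = 4, y = 1

For row 1, column 3: column 3 already has {2, 3, 4, 5, 6, 7}; that leaves 1.
For row 1, column 2: row 1 already has {1, 2, 3, 5, 6, 7}; that leaves 4.
At (row 6, col 2): row 6 already has {1, 2, 3, 4, 5, 6}, so the value is 7.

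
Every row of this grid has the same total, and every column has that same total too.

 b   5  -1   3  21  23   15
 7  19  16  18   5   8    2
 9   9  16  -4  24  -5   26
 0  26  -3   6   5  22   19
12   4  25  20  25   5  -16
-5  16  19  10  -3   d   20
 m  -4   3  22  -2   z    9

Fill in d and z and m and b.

Rows 2 and 3 both sum to 75, so that's the common total.
Row 1: 5 − 1 + 3 + 21 + 23 + 15 = 66, so its missing entry is 75 − 66 = 9.
Row 6: -5 + 16 + 19 + 10 − 3 + 20 = 57, so its missing entry is 75 − 57 = 18.
Column 6: 23 + 8 − 5 + 22 + 5 + 18 = 71, so its missing entry is 75 − 71 = 4.
Row 7: -4 + 3 + 22 − 2 + 4 + 9 = 32, so its missing entry is 75 − 32 = 43.

d = 18, z = 4, m = 43, b = 9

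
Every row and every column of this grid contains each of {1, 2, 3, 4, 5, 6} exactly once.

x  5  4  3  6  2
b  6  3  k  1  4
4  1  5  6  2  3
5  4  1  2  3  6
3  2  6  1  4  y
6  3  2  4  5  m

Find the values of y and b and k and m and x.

Cell (6,6): row 6 already has {2, 3, 4, 5, 6} → 1.
Cell (1,1): row 1 already has {2, 3, 4, 5, 6} → 1.
Cell (5,6): row 5 already has {1, 2, 3, 4, 6} → 5.
Cell (2,1): column 1 already has {1, 3, 4, 5, 6} → 2.
For row 2, column 4: row 2 already has {1, 2, 3, 4, 6}; that leaves 5.

y = 5, b = 2, k = 5, m = 1, x = 1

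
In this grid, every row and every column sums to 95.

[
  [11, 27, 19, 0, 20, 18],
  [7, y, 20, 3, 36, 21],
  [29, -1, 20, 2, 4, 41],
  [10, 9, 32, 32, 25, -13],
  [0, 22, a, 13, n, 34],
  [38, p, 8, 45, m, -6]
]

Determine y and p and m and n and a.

y = 8, p = 30, m = -20, n = 30, a = -4

Row 2 has 7 + 20 + 3 + 36 + 21 = 87; the blank must be 95 − 87 = 8.
Column 2 has 27 + 8 − 1 + 9 + 22 = 65; the blank must be 95 − 65 = 30.
Row 6 has 38 + 30 + 8 + 45 − 6 = 115; the blank must be 95 − 115 = -20.
Column 5 has 20 + 36 + 4 + 25 − 20 = 65; the blank must be 95 − 65 = 30.
Row 5 has 0 + 22 + 13 + 30 + 34 = 99; the blank must be 95 − 99 = -4.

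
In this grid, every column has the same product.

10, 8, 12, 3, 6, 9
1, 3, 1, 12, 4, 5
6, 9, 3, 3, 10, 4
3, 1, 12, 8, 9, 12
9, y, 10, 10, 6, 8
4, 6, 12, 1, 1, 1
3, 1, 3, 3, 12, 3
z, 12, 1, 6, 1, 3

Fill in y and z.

Columns 4 and 5 each multiply to 155520, so every column has product 155520.
Column 2: 8×3×9×1×6×1×12 = 15552, so the missing entry is 155520 ÷ 15552 = 10.
Column 1: 10×1×6×3×9×4×3 = 19440, so the missing entry is 155520 ÷ 19440 = 8.

y = 10, z = 8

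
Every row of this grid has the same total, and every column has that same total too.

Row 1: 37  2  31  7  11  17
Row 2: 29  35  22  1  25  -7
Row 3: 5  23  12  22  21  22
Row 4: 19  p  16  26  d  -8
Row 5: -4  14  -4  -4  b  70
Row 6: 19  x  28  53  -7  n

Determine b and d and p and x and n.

Rows 1 and 2 both sum to 105, so that's the common total.
Row 5: -4 + 14 − 4 − 4 + 70 = 72, so its missing entry is 105 − 72 = 33.
Column 6: 17 − 7 + 22 − 8 + 70 = 94, so its missing entry is 105 − 94 = 11.
Column 5: 11 + 25 + 21 + 33 − 7 = 83, so its missing entry is 105 − 83 = 22.
Row 4: 19 + 16 + 26 + 22 − 8 = 75, so its missing entry is 105 − 75 = 30.
Row 6: 19 + 28 + 53 − 7 + 11 = 104, so its missing entry is 105 − 104 = 1.

b = 33, d = 22, p = 30, x = 1, n = 11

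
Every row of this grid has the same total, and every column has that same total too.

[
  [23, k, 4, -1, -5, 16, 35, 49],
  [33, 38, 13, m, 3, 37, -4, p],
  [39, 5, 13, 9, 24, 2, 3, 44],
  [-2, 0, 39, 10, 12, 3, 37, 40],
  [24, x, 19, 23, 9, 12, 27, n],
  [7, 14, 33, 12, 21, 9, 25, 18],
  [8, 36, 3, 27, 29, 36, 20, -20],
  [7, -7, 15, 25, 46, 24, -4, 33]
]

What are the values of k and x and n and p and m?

Rows 3 and 4 both sum to 139, so that's the common total.
Row 1: 23 + 4 − 1 − 5 + 16 + 35 + 49 = 121, so its missing entry is 139 − 121 = 18.
Column 2: 18 + 38 + 5 + 0 + 14 + 36 − 7 = 104, so its missing entry is 139 − 104 = 35.
Column 4: -1 + 9 + 10 + 23 + 12 + 27 + 25 = 105, so its missing entry is 139 − 105 = 34.
Row 2: 33 + 38 + 13 + 34 + 3 + 37 − 4 = 154, so its missing entry is 139 − 154 = -15.
Row 5: 24 + 35 + 19 + 23 + 9 + 12 + 27 = 149, so its missing entry is 139 − 149 = -10.

k = 18, x = 35, n = -10, p = -15, m = 34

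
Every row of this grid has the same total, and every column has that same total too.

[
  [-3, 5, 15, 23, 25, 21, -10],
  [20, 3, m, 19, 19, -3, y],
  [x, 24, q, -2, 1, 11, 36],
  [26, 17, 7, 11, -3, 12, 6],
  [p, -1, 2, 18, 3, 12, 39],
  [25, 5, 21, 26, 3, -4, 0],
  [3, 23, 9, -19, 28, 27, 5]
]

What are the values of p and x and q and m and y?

Rows 1 and 4 both sum to 76, so that's the common total.
Row 5 has -1 + 2 + 18 + 3 + 12 + 39 = 73; the blank must be 76 − 73 = 3.
Column 1 has -3 + 20 + 26 + 3 + 25 + 3 = 74; the blank must be 76 − 74 = 2.
Row 3 has 2 + 24 − 2 + 1 + 11 + 36 = 72; the blank must be 76 − 72 = 4.
Column 3 has 15 + 4 + 7 + 2 + 21 + 9 = 58; the blank must be 76 − 58 = 18.
Row 2 has 20 + 3 + 18 + 19 + 19 − 3 = 76; the blank must be 76 − 76 = 0.

p = 3, x = 2, q = 4, m = 18, y = 0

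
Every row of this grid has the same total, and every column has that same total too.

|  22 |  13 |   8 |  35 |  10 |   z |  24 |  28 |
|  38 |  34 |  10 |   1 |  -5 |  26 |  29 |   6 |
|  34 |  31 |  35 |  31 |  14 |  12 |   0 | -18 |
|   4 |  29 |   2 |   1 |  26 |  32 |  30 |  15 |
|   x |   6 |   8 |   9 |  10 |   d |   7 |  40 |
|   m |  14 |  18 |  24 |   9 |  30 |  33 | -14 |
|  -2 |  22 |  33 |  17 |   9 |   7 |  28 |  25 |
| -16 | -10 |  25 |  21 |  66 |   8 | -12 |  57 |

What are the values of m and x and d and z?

Rows 2 and 3 both sum to 139, so that's the common total.
Row 6: 14 + 18 + 24 + 9 + 30 + 33 − 14 = 114, so its missing entry is 139 − 114 = 25.
Column 1: 22 + 38 + 34 + 4 + 25 − 2 − 16 = 105, so its missing entry is 139 − 105 = 34.
Row 5: 34 + 6 + 8 + 9 + 10 + 7 + 40 = 114, so its missing entry is 139 − 114 = 25.
Row 1: 22 + 13 + 8 + 35 + 10 + 24 + 28 = 140, so its missing entry is 139 − 140 = -1.

m = 25, x = 34, d = 25, z = -1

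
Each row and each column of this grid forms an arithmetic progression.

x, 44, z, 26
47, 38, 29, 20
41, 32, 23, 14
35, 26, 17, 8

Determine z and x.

z = 35, x = 53

Along each row the entries change by -9 per step; down each column they change by -6.
Row 1: from 44 at column 2, stepping by -9 to column 3 gives 35.
Row 1: from 44 at column 2, stepping by -9 to column 1 gives 53.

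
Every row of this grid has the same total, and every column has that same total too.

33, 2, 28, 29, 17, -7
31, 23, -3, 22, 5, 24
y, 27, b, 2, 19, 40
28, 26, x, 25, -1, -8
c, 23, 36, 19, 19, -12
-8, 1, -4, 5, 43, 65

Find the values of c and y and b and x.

c = 17, y = 1, b = 13, x = 32

Rows 1 and 2 both sum to 102, so that's the common total.
Row 4 has 28 + 26 + 25 − 1 − 8 = 70; the blank must be 102 − 70 = 32.
Row 5 has 23 + 36 + 19 + 19 − 12 = 85; the blank must be 102 − 85 = 17.
Column 1 has 33 + 31 + 28 + 17 − 8 = 101; the blank must be 102 − 101 = 1.
Row 3 has 1 + 27 + 2 + 19 + 40 = 89; the blank must be 102 − 89 = 13.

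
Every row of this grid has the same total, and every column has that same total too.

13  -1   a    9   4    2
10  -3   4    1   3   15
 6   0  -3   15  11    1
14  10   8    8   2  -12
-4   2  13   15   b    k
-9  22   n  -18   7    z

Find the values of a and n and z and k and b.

a = 3, n = 5, z = 23, k = 1, b = 3

Rows 2 and 3 both sum to 30, so that's the common total.
Column 5: 4 + 3 + 11 + 2 + 7 = 27, so its missing entry is 30 − 27 = 3.
Row 5: -4 + 2 + 13 + 15 + 3 = 29, so its missing entry is 30 − 29 = 1.
Column 6: 2 + 15 + 1 − 12 + 1 = 7, so its missing entry is 30 − 7 = 23.
Row 1: 13 − 1 + 9 + 4 + 2 = 27, so its missing entry is 30 − 27 = 3.
Row 6: -9 + 22 − 18 + 7 + 23 = 25, so its missing entry is 30 − 25 = 5.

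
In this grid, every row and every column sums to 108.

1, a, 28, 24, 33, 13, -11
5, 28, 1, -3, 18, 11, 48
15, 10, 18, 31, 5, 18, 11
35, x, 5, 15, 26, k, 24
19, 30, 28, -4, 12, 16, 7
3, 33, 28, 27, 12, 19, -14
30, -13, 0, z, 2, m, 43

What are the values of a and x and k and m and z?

a = 20, x = 0, k = 3, m = 28, z = 18

The known cells in row 1 total 88, leaving 108 − 88 = 20 for the blank.
The known cells in column 2 total 108, leaving 108 − 108 = 0 for the blank.
The known cells in column 4 total 90, leaving 108 − 90 = 18 for the blank.
The known cells in row 7 total 80, leaving 108 − 80 = 28 for the blank.
The known cells in row 4 total 105, leaving 108 − 105 = 3 for the blank.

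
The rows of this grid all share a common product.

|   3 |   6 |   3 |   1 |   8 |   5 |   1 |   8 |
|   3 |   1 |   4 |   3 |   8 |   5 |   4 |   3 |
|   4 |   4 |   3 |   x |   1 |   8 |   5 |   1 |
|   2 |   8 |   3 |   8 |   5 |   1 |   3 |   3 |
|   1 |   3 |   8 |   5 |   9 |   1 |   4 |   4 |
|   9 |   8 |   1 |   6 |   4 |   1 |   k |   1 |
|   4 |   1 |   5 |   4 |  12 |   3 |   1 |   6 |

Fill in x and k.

Rows 5 and 7 each multiply to 17280, so every row has product 17280.
Row 3: 4×4×3×1×8×5×1 = 1920, so the missing entry is 17280 ÷ 1920 = 9.
Row 6: 9×8×1×6×4×1×1 = 1728, so the missing entry is 17280 ÷ 1728 = 10.

x = 9, k = 10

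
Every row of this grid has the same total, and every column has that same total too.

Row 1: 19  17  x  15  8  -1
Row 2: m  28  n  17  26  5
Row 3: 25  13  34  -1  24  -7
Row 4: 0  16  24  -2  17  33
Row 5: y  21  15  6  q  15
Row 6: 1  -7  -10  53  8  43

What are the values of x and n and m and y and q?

x = 30, n = -5, m = 17, y = 26, q = 5

Rows 3 and 4 both sum to 88, so that's the common total.
Column 5 has 8 + 26 + 24 + 17 + 8 = 83; the blank must be 88 − 83 = 5.
Row 5 has 21 + 15 + 6 + 5 + 15 = 62; the blank must be 88 − 62 = 26.
Row 1 has 19 + 17 + 15 + 8 − 1 = 58; the blank must be 88 − 58 = 30.
Column 3 has 30 + 34 + 24 + 15 − 10 = 93; the blank must be 88 − 93 = -5.
Row 2 has 28 − 5 + 17 + 26 + 5 = 71; the blank must be 88 − 71 = 17.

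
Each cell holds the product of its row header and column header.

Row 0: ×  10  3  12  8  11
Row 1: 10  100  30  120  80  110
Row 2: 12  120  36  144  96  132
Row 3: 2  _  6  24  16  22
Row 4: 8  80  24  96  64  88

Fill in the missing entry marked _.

2 × 10 = 20.

20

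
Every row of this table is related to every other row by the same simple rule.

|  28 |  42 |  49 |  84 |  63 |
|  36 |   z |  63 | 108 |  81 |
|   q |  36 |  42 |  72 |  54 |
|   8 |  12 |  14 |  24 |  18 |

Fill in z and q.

z = 54, q = 24

Each row is a constant multiple of every other row — this is a multiplication table with the headers hidden.
Row 2 is 81/63 = 9/7 times row 1, so its entry in column 2 is 42 × 9/7 = 54.
Row 3 is 54/63 = 6/7 times row 1, so its entry in column 1 is 28 × 6/7 = 24.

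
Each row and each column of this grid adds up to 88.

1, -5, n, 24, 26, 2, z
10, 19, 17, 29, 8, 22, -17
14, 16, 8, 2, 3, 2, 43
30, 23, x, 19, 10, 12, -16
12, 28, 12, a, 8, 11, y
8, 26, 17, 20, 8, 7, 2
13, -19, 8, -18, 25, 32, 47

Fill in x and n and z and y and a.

The known cells in column 4 total 76, leaving 88 − 76 = 12 for the blank.
The known cells in row 5 total 83, leaving 88 − 83 = 5 for the blank.
The known cells in column 7 total 64, leaving 88 − 64 = 24 for the blank.
The known cells in row 1 total 72, leaving 88 − 72 = 16 for the blank.
The known cells in row 4 total 78, leaving 88 − 78 = 10 for the blank.

x = 10, n = 16, z = 24, y = 5, a = 12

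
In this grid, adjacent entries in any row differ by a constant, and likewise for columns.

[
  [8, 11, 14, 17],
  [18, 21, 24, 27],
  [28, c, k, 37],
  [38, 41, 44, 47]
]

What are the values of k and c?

k = 34, c = 31

Along each row the entries change by 3 per step; down each column they change by 10.
Row 3: from 28 at column 1, stepping by 3 to column 3 gives 34.
Row 3: from 28 at column 1, stepping by 3 to column 2 gives 31.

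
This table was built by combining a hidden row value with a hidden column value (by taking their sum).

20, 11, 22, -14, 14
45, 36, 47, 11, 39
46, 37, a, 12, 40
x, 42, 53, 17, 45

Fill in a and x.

The difference between any two rows is the same in every column — this is an addition table with the headers hidden.
Row 3 minus row 1 is 37 − 11 = 26, so its entry in column 3 is 22 + 26 = 48.
Row 4 minus row 1 is 42 − 11 = 31, so its entry in column 1 is 20 + 31 = 51.

a = 48, x = 51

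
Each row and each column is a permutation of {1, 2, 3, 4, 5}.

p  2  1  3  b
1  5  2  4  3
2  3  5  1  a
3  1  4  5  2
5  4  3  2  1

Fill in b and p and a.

At (row 3, col 5): row 3 already has {1, 2, 3, 5}, so the value is 4.
For row 1, column 5: column 5 already has {1, 2, 3, 4}; that leaves 5.
Cell (1,1): row 1 already has {1, 2, 3, 5} → 4.

b = 5, p = 4, a = 4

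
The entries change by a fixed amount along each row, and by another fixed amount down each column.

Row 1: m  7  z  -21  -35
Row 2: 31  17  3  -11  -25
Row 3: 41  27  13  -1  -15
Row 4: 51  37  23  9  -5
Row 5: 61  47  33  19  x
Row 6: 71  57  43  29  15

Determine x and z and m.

Along each row the entries change by -14 per step; down each column they change by 10.
Row 5: from 61 at column 1, stepping by -14 to column 5 gives 5.
Row 1: from 7 at column 2, stepping by -14 to column 3 gives -7.
Row 1: from 7 at column 2, stepping by -14 to column 1 gives 21.

x = 5, z = -7, m = 21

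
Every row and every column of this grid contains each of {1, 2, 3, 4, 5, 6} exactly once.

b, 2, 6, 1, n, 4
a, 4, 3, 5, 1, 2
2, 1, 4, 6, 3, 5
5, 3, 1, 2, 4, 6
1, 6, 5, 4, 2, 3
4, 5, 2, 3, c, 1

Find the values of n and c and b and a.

Cell (2,1): row 2 already has {1, 2, 3, 4, 5} → 6.
For row 6, column 5: row 6 already has {1, 2, 3, 4, 5}; that leaves 6.
At (row 1, col 5): column 5 already has {1, 2, 3, 4, 6}, so the value is 5.
At (row 1, col 1): row 1 already has {1, 2, 4, 5, 6}, so the value is 3.

n = 5, c = 6, b = 3, a = 6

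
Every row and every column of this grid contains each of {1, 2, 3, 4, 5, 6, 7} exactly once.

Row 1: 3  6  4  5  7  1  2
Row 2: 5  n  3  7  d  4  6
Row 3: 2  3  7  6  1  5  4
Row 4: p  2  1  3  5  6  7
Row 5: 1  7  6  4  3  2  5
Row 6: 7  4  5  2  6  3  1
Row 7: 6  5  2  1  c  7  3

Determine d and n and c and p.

Cell (2,2): column 2 already has {2, 3, 4, 5, 6, 7} → 1.
At (row 7, col 5): row 7 already has {1, 2, 3, 5, 6, 7}, so the value is 4.
For row 2, column 5: row 2 already has {1, 3, 4, 5, 6, 7}; that leaves 2.
At (row 4, col 1): row 4 already has {1, 2, 3, 5, 6, 7}, so the value is 4.

d = 2, n = 1, c = 4, p = 4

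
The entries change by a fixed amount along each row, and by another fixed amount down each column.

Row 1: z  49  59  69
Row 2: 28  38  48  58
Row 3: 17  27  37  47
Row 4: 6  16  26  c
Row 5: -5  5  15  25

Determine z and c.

Along each row the entries change by 10 per step; down each column they change by -11.
Row 1: from 49 at column 2, stepping by 10 to column 1 gives 39.
Row 4: from 6 at column 1, stepping by 10 to column 4 gives 36.

z = 39, c = 36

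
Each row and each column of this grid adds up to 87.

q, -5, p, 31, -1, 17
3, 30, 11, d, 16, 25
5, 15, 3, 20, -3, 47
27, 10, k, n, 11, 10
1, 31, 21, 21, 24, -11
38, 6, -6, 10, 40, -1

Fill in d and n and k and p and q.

Column 1: 3 + 5 + 27 + 1 + 38 = 74, so its missing entry is 87 − 74 = 13.
Row 1: 13 − 5 + 31 − 1 + 17 = 55, so its missing entry is 87 − 55 = 32.
Column 3: 32 + 11 + 3 + 21 − 6 = 61, so its missing entry is 87 − 61 = 26.
Row 4: 27 + 10 + 26 + 11 + 10 = 84, so its missing entry is 87 − 84 = 3.
Row 2: 3 + 30 + 11 + 16 + 25 = 85, so its missing entry is 87 − 85 = 2.

d = 2, n = 3, k = 26, p = 32, q = 13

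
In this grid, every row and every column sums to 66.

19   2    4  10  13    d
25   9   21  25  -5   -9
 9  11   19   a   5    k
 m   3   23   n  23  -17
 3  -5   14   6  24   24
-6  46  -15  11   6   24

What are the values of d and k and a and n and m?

Column 1: 19 + 25 + 9 + 3 − 6 = 50, so its missing entry is 66 − 50 = 16.
Row 4: 16 + 3 + 23 + 23 − 17 = 48, so its missing entry is 66 − 48 = 18.
Column 4: 10 + 25 + 18 + 6 + 11 = 70, so its missing entry is 66 − 70 = -4.
Row 1: 19 + 2 + 4 + 10 + 13 = 48, so its missing entry is 66 − 48 = 18.
Row 3: 9 + 11 + 19 − 4 + 5 = 40, so its missing entry is 66 − 40 = 26.

d = 18, k = 26, a = -4, n = 18, m = 16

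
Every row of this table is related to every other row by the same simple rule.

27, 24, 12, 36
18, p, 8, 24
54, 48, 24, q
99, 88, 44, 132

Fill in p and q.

p = 16, q = 72

Each row is a constant multiple of every other row — this is a multiplication table with the headers hidden.
Row 2 is 18/27 = 2/3 times row 1, so its entry in column 2 is 24 × 2/3 = 16.
Row 3 is 54/27 = 2/1 times row 1, so its entry in column 4 is 36 × 2/1 = 72.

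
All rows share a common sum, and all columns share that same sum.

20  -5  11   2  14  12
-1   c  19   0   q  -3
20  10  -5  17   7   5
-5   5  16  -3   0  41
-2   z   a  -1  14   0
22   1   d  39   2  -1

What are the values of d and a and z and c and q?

d = -9, a = 22, z = 21, c = 22, q = 17

Rows 1 and 3 both sum to 54, so that's the common total.
Column 5: 14 + 7 + 0 + 14 + 2 = 37, so its missing entry is 54 − 37 = 17.
Row 2: -1 + 19 + 0 + 17 − 3 = 32, so its missing entry is 54 − 32 = 22.
Column 2: -5 + 22 + 10 + 5 + 1 = 33, so its missing entry is 54 − 33 = 21.
Row 5: -2 + 21 − 1 + 14 + 0 = 32, so its missing entry is 54 − 32 = 22.
Row 6: 22 + 1 + 39 + 2 − 1 = 63, so its missing entry is 54 − 63 = -9.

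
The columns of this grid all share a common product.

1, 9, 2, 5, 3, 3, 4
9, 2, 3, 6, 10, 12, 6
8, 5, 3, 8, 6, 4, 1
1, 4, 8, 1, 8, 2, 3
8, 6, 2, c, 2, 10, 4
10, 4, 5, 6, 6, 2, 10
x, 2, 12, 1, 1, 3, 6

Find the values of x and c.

Columns 2 and 3 each multiply to 17280, so every column has product 17280.
Column 1: 1×9×8×1×8×10 = 5760, so the missing entry is 17280 ÷ 5760 = 3.
Column 4: 5×6×8×1×6×1 = 1440, so the missing entry is 17280 ÷ 1440 = 12.

x = 3, c = 12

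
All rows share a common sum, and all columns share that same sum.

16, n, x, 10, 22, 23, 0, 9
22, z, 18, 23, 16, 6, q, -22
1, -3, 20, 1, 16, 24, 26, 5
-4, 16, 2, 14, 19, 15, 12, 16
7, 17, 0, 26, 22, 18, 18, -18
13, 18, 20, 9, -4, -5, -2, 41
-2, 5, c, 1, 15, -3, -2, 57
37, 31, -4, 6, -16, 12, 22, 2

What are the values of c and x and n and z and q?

Rows 3 and 4 both sum to 90, so that's the common total.
Row 7 has -2 + 5 + 1 + 15 − 3 − 2 + 57 = 71; the blank must be 90 − 71 = 19.
Column 3 has 18 + 20 + 2 + 0 + 20 + 19 − 4 = 75; the blank must be 90 − 75 = 15.
Row 1 has 16 + 15 + 10 + 22 + 23 + 0 + 9 = 95; the blank must be 90 − 95 = -5.
Column 2 has -5 − 3 + 16 + 17 + 18 + 5 + 31 = 79; the blank must be 90 − 79 = 11.
Row 2 has 22 + 11 + 18 + 23 + 16 + 6 − 22 = 74; the blank must be 90 − 74 = 16.

c = 19, x = 15, n = -5, z = 11, q = 16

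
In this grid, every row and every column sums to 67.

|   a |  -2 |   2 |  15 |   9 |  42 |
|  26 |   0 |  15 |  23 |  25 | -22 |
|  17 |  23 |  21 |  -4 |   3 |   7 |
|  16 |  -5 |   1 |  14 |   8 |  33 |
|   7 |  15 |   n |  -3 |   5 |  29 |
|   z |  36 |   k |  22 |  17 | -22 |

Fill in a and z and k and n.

The known cells in row 5 total 53, leaving 67 − 53 = 14 for the blank.
The known cells in column 3 total 53, leaving 67 − 53 = 14 for the blank.
The known cells in row 6 total 67, leaving 67 − 67 = 0 for the blank.
The known cells in row 1 total 66, leaving 67 − 66 = 1 for the blank.

a = 1, z = 0, k = 14, n = 14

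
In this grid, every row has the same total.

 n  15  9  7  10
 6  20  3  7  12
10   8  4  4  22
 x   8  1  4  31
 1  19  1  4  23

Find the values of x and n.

x = 4, n = 7

Rows 3 and 5 both add up to 48, so every row sums to 48.
Row 4: 8 + 1 + 4 + 31 = 44, so the missing entry is 48 − 44 = 4.
Row 1: 15 + 9 + 7 + 10 = 41, so the missing entry is 48 − 41 = 7.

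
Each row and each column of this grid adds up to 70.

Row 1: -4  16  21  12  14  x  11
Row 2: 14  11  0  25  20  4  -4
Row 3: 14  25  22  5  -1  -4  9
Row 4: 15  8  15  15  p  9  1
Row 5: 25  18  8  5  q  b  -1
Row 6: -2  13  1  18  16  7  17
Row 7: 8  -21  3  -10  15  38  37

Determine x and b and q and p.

Row 4 has 15 + 8 + 15 + 15 + 9 + 1 = 63; the blank must be 70 − 63 = 7.
Column 5 has 14 + 20 − 1 + 7 + 16 + 15 = 71; the blank must be 70 − 71 = -1.
Row 5 has 25 + 18 + 8 + 5 − 1 − 1 = 54; the blank must be 70 − 54 = 16.
Row 1 has -4 + 16 + 21 + 12 + 14 + 11 = 70; the blank must be 70 − 70 = 0.

x = 0, b = 16, q = -1, p = 7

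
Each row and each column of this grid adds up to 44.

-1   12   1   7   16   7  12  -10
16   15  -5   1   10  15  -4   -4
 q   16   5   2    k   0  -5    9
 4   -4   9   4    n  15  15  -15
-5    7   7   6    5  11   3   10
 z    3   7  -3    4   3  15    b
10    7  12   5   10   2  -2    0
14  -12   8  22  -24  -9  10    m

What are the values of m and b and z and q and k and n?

Row 8: 14 − 12 + 8 + 22 − 24 − 9 + 10 = 9, so its missing entry is 44 − 9 = 35.
Row 4: 4 − 4 + 9 + 4 + 15 + 15 − 15 = 28, so its missing entry is 44 − 28 = 16.
Column 5: 16 + 10 + 16 + 5 + 4 + 10 − 24 = 37, so its missing entry is 44 − 37 = 7.
Row 3: 16 + 5 + 2 + 7 + 0 − 5 + 9 = 34, so its missing entry is 44 − 34 = 10.
Column 8: -10 − 4 + 9 − 15 + 10 + 0 + 35 = 25, so its missing entry is 44 − 25 = 19.
Row 6: 3 + 7 − 3 + 4 + 3 + 15 + 19 = 48, so its missing entry is 44 − 48 = -4.

m = 35, b = 19, z = -4, q = 10, k = 7, n = 16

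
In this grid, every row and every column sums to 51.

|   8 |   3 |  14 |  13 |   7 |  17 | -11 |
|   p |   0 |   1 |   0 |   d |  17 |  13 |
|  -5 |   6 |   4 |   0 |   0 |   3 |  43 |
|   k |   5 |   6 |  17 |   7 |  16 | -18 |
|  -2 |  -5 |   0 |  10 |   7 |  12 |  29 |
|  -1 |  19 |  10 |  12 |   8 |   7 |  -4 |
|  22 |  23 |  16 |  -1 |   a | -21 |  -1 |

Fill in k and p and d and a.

k = 18, p = 11, d = 9, a = 13

The known cells in row 7 total 38, leaving 51 − 38 = 13 for the blank.
The known cells in column 5 total 42, leaving 51 − 42 = 9 for the blank.
The known cells in row 2 total 40, leaving 51 − 40 = 11 for the blank.
The known cells in row 4 total 33, leaving 51 − 33 = 18 for the blank.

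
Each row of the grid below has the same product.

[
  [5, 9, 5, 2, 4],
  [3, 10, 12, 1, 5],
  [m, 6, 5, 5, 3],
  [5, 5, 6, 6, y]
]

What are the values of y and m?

Rows 1 and 2 each multiply to 1800, so every row has product 1800.
Row 4: 5×5×6×6 = 900, so the missing entry is 1800 ÷ 900 = 2.
Row 3: 6×5×5×3 = 450, so the missing entry is 1800 ÷ 450 = 4.

y = 2, m = 4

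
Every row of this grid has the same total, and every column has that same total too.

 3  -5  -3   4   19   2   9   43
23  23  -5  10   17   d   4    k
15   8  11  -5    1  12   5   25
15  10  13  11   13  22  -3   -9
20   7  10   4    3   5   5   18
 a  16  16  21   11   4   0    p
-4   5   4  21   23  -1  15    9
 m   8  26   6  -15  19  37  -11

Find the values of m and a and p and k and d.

Rows 1 and 3 both sum to 72, so that's the common total.
Column 6: 2 + 12 + 22 + 5 + 4 − 1 + 19 = 63, so its missing entry is 72 − 63 = 9.
Row 8: 8 + 26 + 6 − 15 + 19 + 37 − 11 = 70, so its missing entry is 72 − 70 = 2.
Row 2: 23 + 23 − 5 + 10 + 17 + 9 + 4 = 81, so its missing entry is 72 − 81 = -9.
Column 8: 43 − 9 + 25 − 9 + 18 + 9 − 11 = 66, so its missing entry is 72 − 66 = 6.
Row 6: 16 + 16 + 21 + 11 + 4 + 0 + 6 = 74, so its missing entry is 72 − 74 = -2.

m = 2, a = -2, p = 6, k = -9, d = 9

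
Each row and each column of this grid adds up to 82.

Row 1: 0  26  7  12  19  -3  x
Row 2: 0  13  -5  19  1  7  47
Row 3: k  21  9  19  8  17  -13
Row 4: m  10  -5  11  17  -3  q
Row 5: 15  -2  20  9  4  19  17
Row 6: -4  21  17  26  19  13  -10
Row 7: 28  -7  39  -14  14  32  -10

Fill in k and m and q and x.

The known cells in row 1 total 61, leaving 82 − 61 = 21 for the blank.
The known cells in row 3 total 61, leaving 82 − 61 = 21 for the blank.
The known cells in column 7 total 52, leaving 82 − 52 = 30 for the blank.
The known cells in row 4 total 60, leaving 82 − 60 = 22 for the blank.

k = 21, m = 22, q = 30, x = 21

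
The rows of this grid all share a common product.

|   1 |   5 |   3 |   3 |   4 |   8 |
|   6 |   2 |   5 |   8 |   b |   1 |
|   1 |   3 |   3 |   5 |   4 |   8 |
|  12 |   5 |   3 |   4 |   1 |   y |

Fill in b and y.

Rows 1 and 3 each multiply to 1440, so every row has product 1440.
Row 2: 6×2×5×8×1 = 480, so the missing entry is 1440 ÷ 480 = 3.
Row 4: 12×5×3×4×1 = 720, so the missing entry is 1440 ÷ 720 = 2.

b = 3, y = 2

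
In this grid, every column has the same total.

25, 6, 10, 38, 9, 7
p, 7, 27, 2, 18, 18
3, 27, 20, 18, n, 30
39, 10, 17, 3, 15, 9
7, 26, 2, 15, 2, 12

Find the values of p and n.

p = 2, n = 32

Columns 2 and 3 both add up to 76, so every column sums to 76.
Column 1: 25 + 3 + 39 + 7 = 74, so the missing entry is 76 − 74 = 2.
Column 5: 9 + 18 + 15 + 2 = 44, so the missing entry is 76 − 44 = 32.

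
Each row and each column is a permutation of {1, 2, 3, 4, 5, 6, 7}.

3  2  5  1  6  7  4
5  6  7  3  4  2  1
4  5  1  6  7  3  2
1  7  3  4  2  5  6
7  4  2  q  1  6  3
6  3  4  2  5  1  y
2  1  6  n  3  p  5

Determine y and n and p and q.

For row 6, column 7: row 6 already has {1, 2, 3, 4, 5, 6}; that leaves 7.
For row 7, column 6: column 6 already has {1, 2, 3, 5, 6, 7}; that leaves 4.
For row 7, column 4: row 7 already has {1, 2, 3, 4, 5, 6}; that leaves 7.
At (row 5, col 4): row 5 already has {1, 2, 3, 4, 6, 7}, so the value is 5.

y = 7, n = 7, p = 4, q = 5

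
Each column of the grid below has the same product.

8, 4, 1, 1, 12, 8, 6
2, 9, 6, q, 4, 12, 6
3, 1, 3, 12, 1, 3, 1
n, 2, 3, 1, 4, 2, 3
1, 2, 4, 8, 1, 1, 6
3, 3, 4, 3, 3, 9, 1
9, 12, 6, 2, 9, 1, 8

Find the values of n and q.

n = 4, q = 9

Columns 3 and 5 each multiply to 5184, so every column has product 5184.
Column 1: 8×2×3×1×3×9 = 1296, so the missing entry is 5184 ÷ 1296 = 4.
Column 4: 1×12×1×8×3×2 = 576, so the missing entry is 5184 ÷ 576 = 9.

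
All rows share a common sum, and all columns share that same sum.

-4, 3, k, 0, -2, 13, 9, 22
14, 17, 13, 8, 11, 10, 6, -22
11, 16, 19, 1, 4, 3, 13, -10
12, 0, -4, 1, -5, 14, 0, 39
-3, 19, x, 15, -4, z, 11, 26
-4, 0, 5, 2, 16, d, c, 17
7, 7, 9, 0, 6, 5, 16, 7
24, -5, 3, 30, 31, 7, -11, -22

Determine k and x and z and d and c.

Rows 2 and 3 both sum to 57, so that's the common total.
Row 1: -4 + 3 + 0 − 2 + 13 + 9 + 22 = 41, so its missing entry is 57 − 41 = 16.
Column 3: 16 + 13 + 19 − 4 + 5 + 9 + 3 = 61, so its missing entry is 57 − 61 = -4.
Row 5: -3 + 19 − 4 + 15 − 4 + 11 + 26 = 60, so its missing entry is 57 − 60 = -3.
Column 6: 13 + 10 + 3 + 14 − 3 + 5 + 7 = 49, so its missing entry is 57 − 49 = 8.
Row 6: -4 + 0 + 5 + 2 + 16 + 8 + 17 = 44, so its missing entry is 57 − 44 = 13.

k = 16, x = -4, z = -3, d = 8, c = 13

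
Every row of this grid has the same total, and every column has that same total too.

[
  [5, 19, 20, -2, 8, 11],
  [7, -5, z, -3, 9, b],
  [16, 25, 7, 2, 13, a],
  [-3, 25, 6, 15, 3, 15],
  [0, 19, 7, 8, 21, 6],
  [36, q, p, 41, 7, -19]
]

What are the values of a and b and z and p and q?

a = -2, b = 50, z = 3, p = 18, q = -22

Rows 1 and 4 both sum to 61, so that's the common total.
Column 2: 19 − 5 + 25 + 25 + 19 = 83, so its missing entry is 61 − 83 = -22.
Row 3: 16 + 25 + 7 + 2 + 13 = 63, so its missing entry is 61 − 63 = -2.
Column 6: 11 − 2 + 15 + 6 − 19 = 11, so its missing entry is 61 − 11 = 50.
Row 2: 7 − 5 − 3 + 9 + 50 = 58, so its missing entry is 61 − 58 = 3.
Row 6: 36 − 22 + 41 + 7 − 19 = 43, so its missing entry is 61 − 43 = 18.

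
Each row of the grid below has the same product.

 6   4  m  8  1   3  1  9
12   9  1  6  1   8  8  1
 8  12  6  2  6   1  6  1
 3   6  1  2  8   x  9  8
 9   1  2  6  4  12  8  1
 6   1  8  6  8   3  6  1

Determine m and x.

m = 8, x = 2

Rows 2 and 6 each multiply to 41472, so every row has product 41472.
Row 1: 6×4×8×1×3×1×9 = 5184, so the missing entry is 41472 ÷ 5184 = 8.
Row 4: 3×6×1×2×8×9×8 = 20736, so the missing entry is 41472 ÷ 20736 = 2.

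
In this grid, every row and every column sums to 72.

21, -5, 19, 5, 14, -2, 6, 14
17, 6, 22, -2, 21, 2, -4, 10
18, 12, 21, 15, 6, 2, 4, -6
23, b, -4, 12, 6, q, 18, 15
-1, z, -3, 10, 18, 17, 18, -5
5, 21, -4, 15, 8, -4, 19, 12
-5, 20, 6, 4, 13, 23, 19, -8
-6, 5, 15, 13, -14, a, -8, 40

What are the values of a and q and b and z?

a = 27, q = 7, b = -5, z = 18

Row 8 has -6 + 5 + 15 + 13 − 14 − 8 + 40 = 45; the blank must be 72 − 45 = 27.
Row 5 has -1 − 3 + 10 + 18 + 17 + 18 − 5 = 54; the blank must be 72 − 54 = 18.
Column 2 has -5 + 6 + 12 + 18 + 21 + 20 + 5 = 77; the blank must be 72 − 77 = -5.
Row 4 has 23 − 5 − 4 + 12 + 6 + 18 + 15 = 65; the blank must be 72 − 65 = 7.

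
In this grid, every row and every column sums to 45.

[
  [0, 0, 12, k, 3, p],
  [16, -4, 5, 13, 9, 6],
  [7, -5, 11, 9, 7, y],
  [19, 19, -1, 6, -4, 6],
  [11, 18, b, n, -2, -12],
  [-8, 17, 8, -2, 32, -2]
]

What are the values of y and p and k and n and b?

Column 3: 12 + 5 + 11 − 1 + 8 = 35, so its missing entry is 45 − 35 = 10.
Row 5: 11 + 18 + 10 − 2 − 12 = 25, so its missing entry is 45 − 25 = 20.
Column 4: 13 + 9 + 6 + 20 − 2 = 46, so its missing entry is 45 − 46 = -1.
Row 1: 0 + 0 + 12 − 1 + 3 = 14, so its missing entry is 45 − 14 = 31.
Row 3: 7 − 5 + 11 + 9 + 7 = 29, so its missing entry is 45 − 29 = 16.

y = 16, p = 31, k = -1, n = 20, b = 10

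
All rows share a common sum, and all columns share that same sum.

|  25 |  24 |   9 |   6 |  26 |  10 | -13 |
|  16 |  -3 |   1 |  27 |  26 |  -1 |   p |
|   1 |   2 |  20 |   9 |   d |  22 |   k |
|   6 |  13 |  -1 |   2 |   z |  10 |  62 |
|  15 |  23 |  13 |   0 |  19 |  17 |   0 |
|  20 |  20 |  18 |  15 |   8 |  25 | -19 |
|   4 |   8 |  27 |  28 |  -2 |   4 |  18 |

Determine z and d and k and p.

Rows 1 and 5 both sum to 87, so that's the common total.
Row 2: 16 − 3 + 1 + 27 + 26 − 1 = 66, so its missing entry is 87 − 66 = 21.
Column 7: -13 + 21 + 62 + 0 − 19 + 18 = 69, so its missing entry is 87 − 69 = 18.
Row 3: 1 + 2 + 20 + 9 + 22 + 18 = 72, so its missing entry is 87 − 72 = 15.
Row 4: 6 + 13 − 1 + 2 + 10 + 62 = 92, so its missing entry is 87 − 92 = -5.

z = -5, d = 15, k = 18, p = 21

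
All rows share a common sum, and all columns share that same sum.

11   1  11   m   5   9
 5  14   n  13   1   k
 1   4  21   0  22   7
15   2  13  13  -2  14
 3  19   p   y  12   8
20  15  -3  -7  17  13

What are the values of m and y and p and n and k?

m = 18, y = 18, p = -5, n = 18, k = 4

Rows 3 and 4 both sum to 55, so that's the common total.
Column 6 has 9 + 7 + 14 + 8 + 13 = 51; the blank must be 55 − 51 = 4.
Row 2 has 5 + 14 + 13 + 1 + 4 = 37; the blank must be 55 − 37 = 18.
Row 1 has 11 + 1 + 11 + 5 + 9 = 37; the blank must be 55 − 37 = 18.
Column 4 has 18 + 13 + 0 + 13 − 7 = 37; the blank must be 55 − 37 = 18.
Row 5 has 3 + 19 + 18 + 12 + 8 = 60; the blank must be 55 − 60 = -5.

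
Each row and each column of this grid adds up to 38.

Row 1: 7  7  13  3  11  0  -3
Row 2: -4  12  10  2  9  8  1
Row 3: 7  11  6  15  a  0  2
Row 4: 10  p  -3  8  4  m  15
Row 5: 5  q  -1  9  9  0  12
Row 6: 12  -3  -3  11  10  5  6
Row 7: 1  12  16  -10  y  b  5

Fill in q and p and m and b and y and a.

q = 4, p = -5, m = 9, b = 16, y = -2, a = -3

Row 3: 7 + 11 + 6 + 15 + 0 + 2 = 41, so its missing entry is 38 − 41 = -3.
Column 5: 11 + 9 − 3 + 4 + 9 + 10 = 40, so its missing entry is 38 − 40 = -2.
Row 7: 1 + 12 + 16 − 10 − 2 + 5 = 22, so its missing entry is 38 − 22 = 16.
Row 5: 5 − 1 + 9 + 9 + 0 + 12 = 34, so its missing entry is 38 − 34 = 4.
Column 2: 7 + 12 + 11 + 4 − 3 + 12 = 43, so its missing entry is 38 − 43 = -5.
Row 4: 10 − 5 − 3 + 8 + 4 + 15 = 29, so its missing entry is 38 − 29 = 9.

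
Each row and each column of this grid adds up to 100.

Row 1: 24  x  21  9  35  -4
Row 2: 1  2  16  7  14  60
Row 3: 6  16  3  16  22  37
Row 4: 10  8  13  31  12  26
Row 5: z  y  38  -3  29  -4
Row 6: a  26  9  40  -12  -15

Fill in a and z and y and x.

a = 52, z = 7, y = 33, x = 15

Row 1: 24 + 21 + 9 + 35 − 4 = 85, so its missing entry is 100 − 85 = 15.
Row 6: 26 + 9 + 40 − 12 − 15 = 48, so its missing entry is 100 − 48 = 52.
Column 1: 24 + 1 + 6 + 10 + 52 = 93, so its missing entry is 100 − 93 = 7.
Row 5: 7 + 38 − 3 + 29 − 4 = 67, so its missing entry is 100 − 67 = 33.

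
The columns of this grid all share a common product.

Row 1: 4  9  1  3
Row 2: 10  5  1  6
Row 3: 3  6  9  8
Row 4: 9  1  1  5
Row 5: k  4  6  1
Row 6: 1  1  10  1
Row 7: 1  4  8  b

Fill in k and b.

Columns 2 and 3 each multiply to 4320, so every column has product 4320.
Column 1: 4×10×3×9×1×1 = 1080, so the missing entry is 4320 ÷ 1080 = 4.
Column 4: 3×6×8×5×1×1 = 720, so the missing entry is 4320 ÷ 720 = 6.

k = 4, b = 6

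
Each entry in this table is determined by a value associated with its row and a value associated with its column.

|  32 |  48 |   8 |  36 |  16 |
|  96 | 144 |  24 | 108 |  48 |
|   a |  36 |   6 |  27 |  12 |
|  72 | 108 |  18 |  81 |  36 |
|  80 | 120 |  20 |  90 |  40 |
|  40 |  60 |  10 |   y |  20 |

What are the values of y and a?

Each row is a constant multiple of every other row — this is a multiplication table with the headers hidden.
Row 6 is 60/48 = 5/4 times row 1, so its entry in column 4 is 36 × 5/4 = 45.
Row 3 is 36/48 = 3/4 times row 1, so its entry in column 1 is 32 × 3/4 = 24.

y = 45, a = 24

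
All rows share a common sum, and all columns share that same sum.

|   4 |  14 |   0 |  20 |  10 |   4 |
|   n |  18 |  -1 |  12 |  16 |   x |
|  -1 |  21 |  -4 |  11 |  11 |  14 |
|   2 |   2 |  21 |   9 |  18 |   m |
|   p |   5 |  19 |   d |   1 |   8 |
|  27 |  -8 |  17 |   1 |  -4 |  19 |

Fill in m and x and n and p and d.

m = 0, x = 7, n = 0, p = 20, d = -1

Rows 1 and 3 both sum to 52, so that's the common total.
Column 4 has 20 + 12 + 11 + 9 + 1 = 53; the blank must be 52 − 53 = -1.
Row 5 has 5 + 19 − 1 + 1 + 8 = 32; the blank must be 52 − 32 = 20.
Column 1 has 4 − 1 + 2 + 20 + 27 = 52; the blank must be 52 − 52 = 0.
Row 2 has 0 + 18 − 1 + 12 + 16 = 45; the blank must be 52 − 45 = 7.
Row 4 has 2 + 2 + 21 + 9 + 18 = 52; the blank must be 52 − 52 = 0.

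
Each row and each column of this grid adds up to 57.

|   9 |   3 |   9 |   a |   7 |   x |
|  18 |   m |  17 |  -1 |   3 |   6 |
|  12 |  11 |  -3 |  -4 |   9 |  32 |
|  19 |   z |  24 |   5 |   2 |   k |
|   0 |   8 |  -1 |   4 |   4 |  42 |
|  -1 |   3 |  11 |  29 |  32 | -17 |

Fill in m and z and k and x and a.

m = 14, z = 18, k = -11, x = 5, a = 24

Row 2: 18 + 17 − 1 + 3 + 6 = 43, so its missing entry is 57 − 43 = 14.
Column 2: 3 + 14 + 11 + 8 + 3 = 39, so its missing entry is 57 − 39 = 18.
Column 4: -1 − 4 + 5 + 4 + 29 = 33, so its missing entry is 57 − 33 = 24.
Row 1: 9 + 3 + 9 + 24 + 7 = 52, so its missing entry is 57 − 52 = 5.
Row 4: 19 + 18 + 24 + 5 + 2 = 68, so its missing entry is 57 − 68 = -11.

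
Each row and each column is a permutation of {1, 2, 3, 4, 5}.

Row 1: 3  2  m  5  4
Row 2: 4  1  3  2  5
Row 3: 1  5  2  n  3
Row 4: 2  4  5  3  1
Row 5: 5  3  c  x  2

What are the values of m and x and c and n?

For row 3, column 4: row 3 already has {1, 2, 3, 5}; that leaves 4.
For row 1, column 3: row 1 already has {2, 3, 4, 5}; that leaves 1.
For row 5, column 3: column 3 already has {1, 2, 3, 5}; that leaves 4.
For row 5, column 4: row 5 already has {2, 3, 4, 5}; that leaves 1.

m = 1, x = 1, c = 4, n = 4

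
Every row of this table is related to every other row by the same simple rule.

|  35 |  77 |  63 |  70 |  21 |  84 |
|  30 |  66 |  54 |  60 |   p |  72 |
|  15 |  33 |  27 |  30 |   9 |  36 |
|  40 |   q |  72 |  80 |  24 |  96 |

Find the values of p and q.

Each row is a constant multiple of every other row — this is a multiplication table with the headers hidden.
Row 2 is 30/35 = 6/7 times row 1, so its entry in column 5 is 21 × 6/7 = 18.
Row 4 is 40/35 = 8/7 times row 1, so its entry in column 2 is 77 × 8/7 = 88.

p = 18, q = 88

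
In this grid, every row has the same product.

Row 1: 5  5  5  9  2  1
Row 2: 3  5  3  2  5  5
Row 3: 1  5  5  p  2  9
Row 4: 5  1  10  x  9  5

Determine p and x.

Rows 1 and 2 each multiply to 2250, so every row has product 2250.
Row 3: 1×5×5×2×9 = 450, so the missing entry is 2250 ÷ 450 = 5.
Row 4: 5×1×10×9×5 = 2250, so the missing entry is 2250 ÷ 2250 = 1.

p = 5, x = 1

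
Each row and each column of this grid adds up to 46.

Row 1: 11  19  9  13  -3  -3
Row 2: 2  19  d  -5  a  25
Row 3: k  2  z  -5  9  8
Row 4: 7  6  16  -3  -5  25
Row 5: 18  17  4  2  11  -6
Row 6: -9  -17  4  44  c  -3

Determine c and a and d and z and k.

Row 6: -9 − 17 + 4 + 44 − 3 = 19, so its missing entry is 46 − 19 = 27.
Column 1: 11 + 2 + 7 + 18 − 9 = 29, so its missing entry is 46 − 29 = 17.
Column 5: -3 + 9 − 5 + 11 + 27 = 39, so its missing entry is 46 − 39 = 7.
Row 2: 2 + 19 − 5 + 7 + 25 = 48, so its missing entry is 46 − 48 = -2.
Row 3: 17 + 2 − 5 + 9 + 8 = 31, so its missing entry is 46 − 31 = 15.

c = 27, a = 7, d = -2, z = 15, k = 17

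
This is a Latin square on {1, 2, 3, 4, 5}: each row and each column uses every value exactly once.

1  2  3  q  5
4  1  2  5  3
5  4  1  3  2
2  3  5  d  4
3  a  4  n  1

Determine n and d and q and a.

n = 2, d = 1, q = 4, a = 5

For row 1, column 4: row 1 already has {1, 2, 3, 5}; that leaves 4.
For row 4, column 4: row 4 already has {2, 3, 4, 5}; that leaves 1.
Cell (5,2): column 2 already has {1, 2, 3, 4} → 5.
For row 5, column 4: row 5 already has {1, 3, 4, 5}; that leaves 2.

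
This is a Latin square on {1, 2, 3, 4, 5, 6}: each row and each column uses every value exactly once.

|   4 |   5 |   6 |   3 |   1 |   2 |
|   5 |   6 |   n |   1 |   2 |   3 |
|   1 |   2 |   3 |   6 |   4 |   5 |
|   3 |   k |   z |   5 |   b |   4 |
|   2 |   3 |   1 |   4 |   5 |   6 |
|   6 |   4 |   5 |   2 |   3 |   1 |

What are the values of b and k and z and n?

At (row 4, col 2): column 2 already has {2, 3, 4, 5, 6}, so the value is 1.
Cell (2,3): row 2 already has {1, 2, 3, 5, 6} → 4.
Cell (4,3): column 3 already has {1, 3, 4, 5, 6} → 2.
At (row 4, col 5): row 4 already has {1, 2, 3, 4, 5}, so the value is 6.

b = 6, k = 1, z = 2, n = 4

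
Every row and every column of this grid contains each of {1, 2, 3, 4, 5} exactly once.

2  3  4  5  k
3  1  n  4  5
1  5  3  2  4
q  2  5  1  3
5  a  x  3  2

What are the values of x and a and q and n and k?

x = 1, a = 4, q = 4, n = 2, k = 1

For row 2, column 3: row 2 already has {1, 3, 4, 5}; that leaves 2.
At (row 1, col 5): row 1 already has {2, 3, 4, 5}, so the value is 1.
Cell (5,3): column 3 already has {2, 3, 4, 5} → 1.
Cell (4,1): row 4 already has {1, 2, 3, 5} → 4.
Cell (5,2): row 5 already has {1, 2, 3, 5} → 4.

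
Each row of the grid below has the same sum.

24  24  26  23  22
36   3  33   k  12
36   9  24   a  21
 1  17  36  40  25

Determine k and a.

k = 35, a = 29

The complete rows each total 119.
Row 2 is missing 119 − 84 = 35 (since 36 + 3 + 33 + 12 = 84).
Row 3 is missing 119 − 90 = 29 (since 36 + 9 + 24 + 21 = 90).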